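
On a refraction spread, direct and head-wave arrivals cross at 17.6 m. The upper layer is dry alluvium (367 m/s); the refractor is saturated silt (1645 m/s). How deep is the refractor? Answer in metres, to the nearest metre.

h = (x_cross/2)·√((V₂−V₁)/(V₂+V₁)).
(V₂−V₁)/(V₂+V₁) = (1645−367)/(1645+367) = 0.6352; √ = 0.7970.
h = (17.6/2)·0.7970 = 7.01 m.

7 m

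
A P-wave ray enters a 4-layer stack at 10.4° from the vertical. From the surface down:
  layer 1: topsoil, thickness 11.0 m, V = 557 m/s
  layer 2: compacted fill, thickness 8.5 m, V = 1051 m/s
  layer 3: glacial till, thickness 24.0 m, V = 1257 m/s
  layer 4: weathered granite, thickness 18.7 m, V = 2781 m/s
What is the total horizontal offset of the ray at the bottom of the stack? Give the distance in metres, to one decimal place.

54.7 m

Apply Snell's law at each interface; in layer i the horizontal offset is hᵢ·tan θᵢ.
Layer 1: θ = 10.40°; offset = 11.0·tan 10.40° = 2.019 m.
Layer 2: sin θ = 1051·sin 10.4°/557 = 0.3406, θ = 19.91°; offset = 8.5·tan 19.91° = 3.079 m.
Layer 3: sin θ = 1257·sin 10.4°/557 = 0.4074, θ = 24.04°; offset = 24.0·tan 24.04° = 10.706 m.
Layer 4: sin θ = 2781·sin 10.4°/557 = 0.9013, θ = 64.33°; offset = 18.7·tan 64.33° = 38.907 m.
Summing the layer offsets gives 54.711 m.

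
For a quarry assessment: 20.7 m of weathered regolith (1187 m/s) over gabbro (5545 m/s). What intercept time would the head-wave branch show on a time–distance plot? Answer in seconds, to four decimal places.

0.0341 s

θ_c = arcsin(V₁/V₂) = arcsin(1187/5545) = 12.36°; cos θ_c = 0.9768.
tᵢ = 2h·cos θ_c / V₁ = 2·20.7·0.9768 / 1187 = 0.03407 s.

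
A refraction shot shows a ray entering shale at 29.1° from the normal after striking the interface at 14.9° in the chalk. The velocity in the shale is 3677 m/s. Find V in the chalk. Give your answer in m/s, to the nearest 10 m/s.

1940 m/s

sin 14.9° = 0.2571; sin 29.1° = 0.4863.
V₁ = V₂·(sin θ₁/sin θ₂) = 3677·(0.2571/0.4863) = 1944.08 m/s.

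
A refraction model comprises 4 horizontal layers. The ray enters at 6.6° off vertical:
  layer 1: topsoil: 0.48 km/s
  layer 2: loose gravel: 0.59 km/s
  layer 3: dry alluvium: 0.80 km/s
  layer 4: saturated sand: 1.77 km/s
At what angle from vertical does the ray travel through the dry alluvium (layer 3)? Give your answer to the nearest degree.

Snell's law across each interface conserves sin θ / V, so sin θ_3 = V_3·sin θ₁/V₁.
sin θ_3 = 0.80 × sin 6.6° / 0.48 = 0.1916.
θ_3 = arcsin 0.1916 = 11.04°.

11°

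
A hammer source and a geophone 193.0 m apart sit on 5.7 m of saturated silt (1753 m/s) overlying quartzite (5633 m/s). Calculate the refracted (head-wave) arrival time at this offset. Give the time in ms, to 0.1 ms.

40.4 ms

t = x/V₂ + 2h·√(V₂²−V₁²)/(V₁V₂).
√(V₂²−V₁²) = √(5633²−1753²) = 5353.3 m/s; delay term = 2·5.7·5353.3/(1753·5633) = 0.00618 s.
t = 193.0/5633 + 0.00618 = 0.04044 s.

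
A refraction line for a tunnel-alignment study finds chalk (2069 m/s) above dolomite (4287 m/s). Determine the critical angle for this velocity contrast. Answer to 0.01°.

28.86°

At critical incidence the refracted ray runs along the interface (θ₂ = 90°), so sin θ_c = V₁/V₂.
θ_c = arcsin(2069/4287) = arcsin 0.4826 = 28.86°.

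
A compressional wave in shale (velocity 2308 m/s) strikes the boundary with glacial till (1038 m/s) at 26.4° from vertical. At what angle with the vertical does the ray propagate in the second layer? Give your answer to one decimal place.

Snell's law: sin θ₂ = (V₂/V₁)·sin θ₁ = (1038/2308)·sin 26.4° = 0.2000.
θ₂ = sin⁻¹(0.2000) = 11.54° (from vertical).

11.5°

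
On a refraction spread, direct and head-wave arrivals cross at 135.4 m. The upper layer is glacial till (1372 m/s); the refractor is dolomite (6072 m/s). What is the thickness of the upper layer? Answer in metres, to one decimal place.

53.8 m

x_cross = 2h·√((V₂+V₁)/(V₂−V₁)) → h = x_cross / (2·√((V₂+V₁)/(V₂−V₁))).
√((V₂+V₁)/(V₂−V₁)) = √((6072+1372)/(6072−1372)) = 1.2585.
h = 135.4 / (2·1.2585) = 53.79 m.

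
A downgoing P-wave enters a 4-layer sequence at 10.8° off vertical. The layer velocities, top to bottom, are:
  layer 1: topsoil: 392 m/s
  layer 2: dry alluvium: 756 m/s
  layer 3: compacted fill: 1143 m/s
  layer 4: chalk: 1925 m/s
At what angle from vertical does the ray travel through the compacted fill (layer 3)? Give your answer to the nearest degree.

Ray parameter p = sin 10.8° / 392 = 4.7801e-04 s/m.
sin θ_3 = p·V_3 = 4.7801e-04 × 1143 = 0.5464.
θ_3 = arcsin 0.5464 = 33.12°.

33°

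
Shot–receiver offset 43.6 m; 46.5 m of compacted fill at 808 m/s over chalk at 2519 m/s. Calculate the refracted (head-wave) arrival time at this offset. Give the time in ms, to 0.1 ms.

θ_c = arcsin(V₁/V₂) = arcsin(808/2519) = 18.71°, cos θ_c = 0.9472.
Intercept time tᵢ = 2h cos θ_c / V₁ = 2·46.5·0.9472/808 = 0.10902 s.
t = x/V₂ + tᵢ = 43.6/2519 + 0.10902 = 0.12633 s.

126.3 ms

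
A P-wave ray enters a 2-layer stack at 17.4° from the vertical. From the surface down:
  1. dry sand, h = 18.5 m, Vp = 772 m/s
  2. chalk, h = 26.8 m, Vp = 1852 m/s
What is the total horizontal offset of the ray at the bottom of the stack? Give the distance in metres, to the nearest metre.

p = sin θ₁/V₁ = sin 17.4°/772 = 3.8736e-04 s/m is conserved through the stack.
Layer 1: θ = 17.40°; offset = 18.5·tan 17.40° = 5.798 m.
Layer 2: sin θ = p·1852 = 0.7174 → θ = 45.84°; offset = 26.8·tan 45.84° = 27.597 m.
Σ offsets = 33.394 m.

33 m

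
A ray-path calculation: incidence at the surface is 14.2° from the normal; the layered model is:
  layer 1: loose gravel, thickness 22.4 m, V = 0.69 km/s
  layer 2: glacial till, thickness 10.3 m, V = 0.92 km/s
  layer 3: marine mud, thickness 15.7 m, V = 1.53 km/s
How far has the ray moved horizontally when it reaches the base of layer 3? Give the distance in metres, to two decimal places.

19.41 m

Ray parameter p = sin 14.2° / 0.69 km/s = 3.5552e-01 s/km.
Layer 1: θ = 14.20°; offset = 22.4·tan 14.20° = 5.6681 m.
Layer 2: sin θ = p·0.92 = 0.3271 → θ = 19.09°; offset = 10.3·tan 19.09° = 3.5650 m.
Layer 3: sin θ = p·1.53 = 0.5439 → θ = 32.95°; offset = 15.7·tan 32.95° = 10.1772 m.
Summing the layer offsets gives 19.4102 m.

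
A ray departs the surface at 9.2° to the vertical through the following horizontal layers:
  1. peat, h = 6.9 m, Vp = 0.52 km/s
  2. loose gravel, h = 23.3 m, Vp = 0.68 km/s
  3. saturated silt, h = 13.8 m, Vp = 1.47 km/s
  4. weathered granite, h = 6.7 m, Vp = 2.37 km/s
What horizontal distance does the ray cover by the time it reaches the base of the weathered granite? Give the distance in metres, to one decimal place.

20.2 m

p = sin θ₁/V₁ = sin 9.2°/0.52 = 3.0746e-01 s/km is conserved through the stack.
Layer 1: θ = 9.20°; offset = 6.9·tan 9.20° = 1.118 m.
Layer 2: sin θ = p·0.68 = 0.2091 → θ = 12.07°; offset = 23.3·tan 12.07° = 4.982 m.
Layer 3: sin θ = p·1.47 = 0.4520 → θ = 26.87°; offset = 13.8·tan 26.87° = 6.992 m.
Layer 4: sin θ = p·2.37 = 0.7287 → θ = 46.78°; offset = 6.7·tan 46.78° = 7.129 m.
Σ offsets = 20.220 m.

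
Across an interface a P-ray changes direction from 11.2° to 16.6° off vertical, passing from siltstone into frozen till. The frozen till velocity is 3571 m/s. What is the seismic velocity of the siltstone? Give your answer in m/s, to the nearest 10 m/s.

2430 m/s

Snell's law: sin 11.2°/V₁ = sin 16.6°/V₂.
V₁ = V₂·sin 11.2°/sin 16.6° = 3571 × 0.6799 = 2427.86 m/s.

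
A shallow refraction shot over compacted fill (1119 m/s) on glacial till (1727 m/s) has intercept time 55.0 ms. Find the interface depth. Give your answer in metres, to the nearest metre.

h = tᵢ·V₁·V₂ / (2·√(V₂²−V₁²)).
√(V₂²−V₁²) = √(1727² − 1119²) = 1315.4 m/s.
h = 0.055 s × 1119 × 1727 / (2 × 1315.4) = 40.40 m.

40 m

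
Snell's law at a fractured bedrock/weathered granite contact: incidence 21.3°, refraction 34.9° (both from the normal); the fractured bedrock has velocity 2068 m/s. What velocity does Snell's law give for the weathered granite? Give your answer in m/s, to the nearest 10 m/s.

sin 21.3° = 0.3633; sin 34.9° = 0.5721.
V₂ = V₁·(sin θ₂/sin θ₁) = 2068·(0.5721/0.3633) = 3257.24 m/s.

3260 m/s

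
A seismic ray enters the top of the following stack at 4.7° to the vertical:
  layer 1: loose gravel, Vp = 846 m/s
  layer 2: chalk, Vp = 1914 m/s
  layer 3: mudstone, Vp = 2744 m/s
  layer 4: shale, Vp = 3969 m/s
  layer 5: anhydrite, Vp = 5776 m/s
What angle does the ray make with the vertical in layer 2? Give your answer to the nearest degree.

Snell's law across each interface conserves sin θ / V, so sin θ_2 = V_2·sin θ₁/V₁.
sin θ_2 = 1914 × sin 4.7° / 846 = 0.1854.
θ_2 = arcsin 0.1854 = 10.68°.

11°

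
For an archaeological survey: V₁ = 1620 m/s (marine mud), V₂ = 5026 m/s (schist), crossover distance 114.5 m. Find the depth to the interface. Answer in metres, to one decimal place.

x_cross = 2h·√((V₂+V₁)/(V₂−V₁)) → h = x_cross / (2·√((V₂+V₁)/(V₂−V₁))).
√((V₂+V₁)/(V₂−V₁)) = √((5026+1620)/(5026−1620)) = 1.3969.
h = 114.5 / (2·1.3969) = 40.98 m.

41.0 m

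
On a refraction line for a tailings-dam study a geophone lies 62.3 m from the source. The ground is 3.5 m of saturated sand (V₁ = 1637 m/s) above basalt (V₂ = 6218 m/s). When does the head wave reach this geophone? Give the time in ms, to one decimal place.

14.1 ms

t = x/V₂ + 2h·√(V₂²−V₁²)/(V₁V₂).
√(V₂²−V₁²) = √(6218²−1637²) = 5998.6 m/s; delay term = 2·3.5·5998.6/(1637·6218) = 0.00413 s.
t = 62.3/6218 + 0.00413 = 0.01414 s.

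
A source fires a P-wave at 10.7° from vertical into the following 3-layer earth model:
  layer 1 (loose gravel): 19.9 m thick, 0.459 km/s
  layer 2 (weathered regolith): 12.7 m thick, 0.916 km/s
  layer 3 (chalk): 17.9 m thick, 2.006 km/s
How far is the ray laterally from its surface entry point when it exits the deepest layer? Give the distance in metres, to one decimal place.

33.7 m

Apply Snell's law at each interface; in layer i the horizontal offset is hᵢ·tan θᵢ.
Layer 1: θ = 10.70°; offset = 19.9·tan 10.70° = 3.760 m.
Layer 2: sin θ = 0.916·sin 10.7°/0.459 = 0.3705, θ = 21.75°; offset = 12.7·tan 21.75° = 5.066 m.
Layer 3: sin θ = 2.006·sin 10.7°/0.459 = 0.8114, θ = 54.24°; offset = 17.9·tan 54.24° = 24.852 m.
Σ offsets = 33.678 m.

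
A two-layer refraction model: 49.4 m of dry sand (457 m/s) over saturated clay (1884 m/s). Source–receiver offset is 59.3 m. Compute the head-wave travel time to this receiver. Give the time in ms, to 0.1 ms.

t = x/V₂ + 2h·√(V₂²−V₁²)/(V₁V₂).
√(V₂²−V₁²) = √(1884²−457²) = 1827.7 m/s; delay term = 2·49.4·1827.7/(457·1884) = 0.20974 s.
t = 59.3/1884 + 0.20974 = 0.24121 s.

241.2 ms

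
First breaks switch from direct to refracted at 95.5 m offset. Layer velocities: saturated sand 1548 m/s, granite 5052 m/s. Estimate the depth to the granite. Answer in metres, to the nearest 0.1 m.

34.8 m

x_cross = 2h·√((V₂+V₁)/(V₂−V₁)) → h = x_cross / (2·√((V₂+V₁)/(V₂−V₁))).
√((V₂+V₁)/(V₂−V₁)) = √((5052+1548)/(5052−1548)) = 1.3724.
h = 95.5 / (2·1.3724) = 34.79 m.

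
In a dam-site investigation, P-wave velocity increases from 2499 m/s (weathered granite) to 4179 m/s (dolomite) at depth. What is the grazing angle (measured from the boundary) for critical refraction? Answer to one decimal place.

53.3°

At critical incidence the refracted ray runs along the interface (θ₂ = 90°), so sin θ_c = V₁/V₂.
θ_c = arcsin(2499/4179) = arcsin 0.5980 = 36.73°.
Measured from the interface: 90° − 36.73° = 53.27°.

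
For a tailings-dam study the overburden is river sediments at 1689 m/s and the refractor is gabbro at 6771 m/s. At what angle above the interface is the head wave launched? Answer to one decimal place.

Critical incidence: sin θ_c = V₁/V₂ = 1689/6771 = 0.2494.
θ_c = arcsin 0.2494 = 14.44°.
Measured from the interface: 90° − 14.44° = 75.56°.

75.6°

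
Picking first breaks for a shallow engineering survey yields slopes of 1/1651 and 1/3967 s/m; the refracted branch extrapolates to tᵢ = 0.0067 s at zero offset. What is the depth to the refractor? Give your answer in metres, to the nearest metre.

6 m

θ_c = arcsin(1651/3967) = 24.59°; cos θ_c = 0.9093.
tᵢ = 2h cos θ_c/V₁ ⇒ h = tᵢ·V₁/(2 cos θ_c) = 0.0067·1651/(2·0.9093) = 6.08 m.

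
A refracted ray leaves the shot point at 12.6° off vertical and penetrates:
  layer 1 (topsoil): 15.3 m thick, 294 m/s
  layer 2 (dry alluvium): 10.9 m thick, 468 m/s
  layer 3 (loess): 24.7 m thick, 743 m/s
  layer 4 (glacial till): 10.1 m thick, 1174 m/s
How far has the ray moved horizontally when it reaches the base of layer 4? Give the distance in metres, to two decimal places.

41.69 m

p = sin θ₁/V₁ = sin 12.6°/294 = 7.4198e-04 s/m is conserved through the stack.
Layer 1: θ = 12.60°; offset = 15.3·tan 12.60° = 3.4200 m.
Layer 2: sin θ = p·468 = 0.3472 → θ = 20.32°; offset = 10.9·tan 20.32° = 4.0362 m.
Layer 3: sin θ = p·743 = 0.5513 → θ = 33.46°; offset = 24.7·tan 33.46° = 16.3212 m.
Layer 4: sin θ = p·1174 = 0.8711 → θ = 60.59°; offset = 10.1·tan 60.59° = 17.9140 m.
Total horizontal offset = 41.6913 m.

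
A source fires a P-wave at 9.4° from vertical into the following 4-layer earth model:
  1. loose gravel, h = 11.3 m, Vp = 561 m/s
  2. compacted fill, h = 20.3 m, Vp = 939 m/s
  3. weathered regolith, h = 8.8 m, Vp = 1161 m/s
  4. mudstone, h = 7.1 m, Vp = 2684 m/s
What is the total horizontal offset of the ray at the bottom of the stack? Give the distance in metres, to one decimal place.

19.7 m

p = sin θ₁/V₁ = sin 9.4°/561 = 2.9113e-04 s/m is conserved through the stack.
Layer 1: θ = 9.40°; offset = 11.3·tan 9.40° = 1.871 m.
Layer 2: sin θ = p·939 = 0.2734 → θ = 15.87°; offset = 20.3·tan 15.87° = 5.769 m.
Layer 3: sin θ = p·1161 = 0.3380 → θ = 19.76°; offset = 8.8·tan 19.76° = 3.160 m.
Layer 4: sin θ = p·2684 = 0.7814 → θ = 51.39°; offset = 7.1·tan 51.39° = 8.891 m.
Total horizontal offset = 19.691 m.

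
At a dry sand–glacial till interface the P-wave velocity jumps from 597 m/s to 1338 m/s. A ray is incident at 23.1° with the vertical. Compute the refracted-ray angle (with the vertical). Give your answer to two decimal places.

sin θ₁/V₁ = sin θ₂/V₂ ⇒ sin θ₂ = 1338·sin 23.1°/597 = 1338·0.3923/597 = 0.8793.
θ₂ = arcsin 0.8793 = 61.56° from the normal.

61.56°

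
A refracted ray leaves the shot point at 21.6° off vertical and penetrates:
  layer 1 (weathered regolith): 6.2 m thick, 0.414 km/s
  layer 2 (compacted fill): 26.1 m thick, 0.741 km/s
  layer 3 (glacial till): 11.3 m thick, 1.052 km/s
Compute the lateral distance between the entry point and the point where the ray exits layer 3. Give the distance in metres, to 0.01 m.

55.22 m

Apply Snell's law at each interface; in layer i the horizontal offset is hᵢ·tan θᵢ.
Layer 1: θ = 21.60°; offset = 6.2·tan 21.60° = 2.4548 m.
Layer 2: sin θ = 0.741·sin 21.6°/0.414 = 0.6589, θ = 41.22°; offset = 26.1·tan 41.22° = 22.8611 m.
Layer 3: sin θ = 1.052·sin 21.6°/0.414 = 0.9354, θ = 69.30°; offset = 11.3·tan 69.30° = 29.9004 m.
Σ offsets = 55.2162 m.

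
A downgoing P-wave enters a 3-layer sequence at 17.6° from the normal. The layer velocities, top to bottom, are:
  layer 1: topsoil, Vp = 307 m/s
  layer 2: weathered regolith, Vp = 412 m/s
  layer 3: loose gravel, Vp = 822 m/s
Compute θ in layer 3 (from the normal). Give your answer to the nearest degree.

Ray parameter p = sin 17.6° / 307 = 9.8492e-04 s/m.
sin θ_3 = p·V_3 = 9.8492e-04 × 822 = 0.8096.
θ_3 = arcsin 0.8096 = 54.06°.

54°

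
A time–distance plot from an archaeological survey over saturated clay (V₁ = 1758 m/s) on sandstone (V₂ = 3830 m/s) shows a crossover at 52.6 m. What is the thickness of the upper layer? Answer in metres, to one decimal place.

16.0 m

h = (x_cross/2)·√((V₂−V₁)/(V₂+V₁)).
(V₂−V₁)/(V₂+V₁) = (3830−1758)/(3830+1758) = 0.3708; √ = 0.6089.
h = (52.6/2)·0.6089 = 16.01 m.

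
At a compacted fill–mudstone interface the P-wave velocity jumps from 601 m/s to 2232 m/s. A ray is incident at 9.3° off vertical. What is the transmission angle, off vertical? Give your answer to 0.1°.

sin θ₁/V₁ = sin θ₂/V₂ ⇒ sin θ₂ = 2232·sin 9.3°/601 = 2232·0.1616/601 = 0.6002.
θ₂ = arcsin 0.6002 = 36.88° from the normal.

36.9°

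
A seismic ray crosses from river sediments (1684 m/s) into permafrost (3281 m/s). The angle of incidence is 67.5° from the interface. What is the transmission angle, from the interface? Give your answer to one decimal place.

Convert to the normal: θ₁ = 90° − 67.5° = 22.5°.
Snell's law: sin θ₂ = (V₂/V₁)·sin θ₁ = (3281/1684)·sin 22.5° = 0.7456.
θ₂ = arcsin 0.7456 = 48.21° from the normal.
From the interface: 90° − 48.21° = 41.79°.

41.8°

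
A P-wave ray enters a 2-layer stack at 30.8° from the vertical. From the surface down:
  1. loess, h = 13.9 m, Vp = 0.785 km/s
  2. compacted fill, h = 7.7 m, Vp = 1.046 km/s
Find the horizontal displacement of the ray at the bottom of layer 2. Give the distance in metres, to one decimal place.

15.5 m

Apply Snell's law at each interface; in layer i the horizontal offset is hᵢ·tan θᵢ.
Layer 1: θ = 30.80°; offset = 13.9·tan 30.80° = 8.286 m.
Layer 2: sin θ = 1.046·sin 30.8°/0.785 = 0.6823, θ = 43.02°; offset = 7.7·tan 43.02° = 7.186 m.
Total horizontal offset = 15.472 m.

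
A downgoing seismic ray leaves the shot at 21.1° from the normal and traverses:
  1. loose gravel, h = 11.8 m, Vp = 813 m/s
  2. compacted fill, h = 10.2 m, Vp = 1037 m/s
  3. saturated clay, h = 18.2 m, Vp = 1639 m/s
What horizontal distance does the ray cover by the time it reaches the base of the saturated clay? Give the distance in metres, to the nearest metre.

Apply Snell's law at each interface; in layer i the horizontal offset is hᵢ·tan θᵢ.
Layer 1: θ = 21.10°; offset = 11.8·tan 21.10° = 4.553 m.
Layer 2: sin θ = 1037·sin 21.1°/813 = 0.4592, θ = 27.33°; offset = 10.2·tan 27.33° = 5.272 m.
Layer 3: sin θ = 1639·sin 21.1°/813 = 0.7258, θ = 46.53°; offset = 18.2·tan 46.53° = 19.200 m.
Total horizontal offset = 29.025 m.

29 m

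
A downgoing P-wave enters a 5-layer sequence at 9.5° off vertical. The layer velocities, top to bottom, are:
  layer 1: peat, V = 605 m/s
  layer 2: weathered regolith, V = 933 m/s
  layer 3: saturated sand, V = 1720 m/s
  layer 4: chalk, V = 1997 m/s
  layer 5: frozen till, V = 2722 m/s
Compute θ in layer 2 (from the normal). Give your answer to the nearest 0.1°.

14.7°

Snell's law across each interface conserves sin θ / V, so sin θ_2 = V_2·sin θ₁/V₁.
sin θ_2 = 933 × sin 9.5° / 605 = 0.2545.
θ_2 = 14.75° from the vertical.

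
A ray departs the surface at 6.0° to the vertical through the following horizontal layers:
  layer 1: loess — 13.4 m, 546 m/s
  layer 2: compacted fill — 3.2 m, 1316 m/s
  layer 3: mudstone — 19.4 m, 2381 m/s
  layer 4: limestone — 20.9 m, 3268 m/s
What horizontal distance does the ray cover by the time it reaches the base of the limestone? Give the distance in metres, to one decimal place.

28.9 m

Ray parameter p = sin 6.0° / 546 m/s = 1.9144e-04 s/m.
Layer 1: θ = 6.00°; offset = 13.4·tan 6.00° = 1.408 m.
Layer 2: sin θ = p·1316 = 0.2519 → θ = 14.59°; offset = 3.2·tan 14.59° = 0.833 m.
Layer 3: sin θ = p·2381 = 0.4558 → θ = 27.12°; offset = 19.4·tan 27.12° = 9.935 m.
Layer 4: sin θ = p·3268 = 0.6256 → θ = 38.73°; offset = 20.9·tan 38.73° = 16.762 m.
Total horizontal offset = 28.938 m.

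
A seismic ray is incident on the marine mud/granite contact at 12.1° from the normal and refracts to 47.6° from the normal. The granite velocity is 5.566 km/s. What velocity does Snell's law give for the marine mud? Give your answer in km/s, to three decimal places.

1.580 km/s

Snell's law: sin 12.1°/V₁ = sin 47.6°/V₂.
V₁ = V₂·sin 12.1°/sin 47.6° = 5.566 × 0.2839 = 1.580 km/s.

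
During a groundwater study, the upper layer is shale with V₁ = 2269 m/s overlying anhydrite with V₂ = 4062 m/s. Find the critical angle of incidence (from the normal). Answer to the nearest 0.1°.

At critical incidence the refracted ray runs along the interface (θ₂ = 90°), so sin θ_c = V₁/V₂.
θ_c = arcsin(2269/4062) = arcsin 0.5586 = 33.96°.

34.0°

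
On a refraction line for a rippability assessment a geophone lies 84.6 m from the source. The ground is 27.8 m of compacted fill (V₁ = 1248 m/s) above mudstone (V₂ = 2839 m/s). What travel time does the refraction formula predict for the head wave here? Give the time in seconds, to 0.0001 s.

θ_c = arcsin(V₁/V₂) = arcsin(1248/2839) = 26.08°, cos θ_c = 0.8982.
Intercept time tᵢ = 2h cos θ_c / V₁ = 2·27.8·0.8982/1248 = 0.04002 s.
t = x/V₂ + tᵢ = 84.6/2839 + 0.04002 = 0.06982 s.

0.0698 s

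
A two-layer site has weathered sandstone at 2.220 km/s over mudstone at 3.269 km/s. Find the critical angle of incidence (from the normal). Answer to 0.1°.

42.8°

Critical incidence: sin θ_c = V₁/V₂ = 2.220/3.269 = 0.6791.
θ_c = arcsin 0.6791 = 42.77°.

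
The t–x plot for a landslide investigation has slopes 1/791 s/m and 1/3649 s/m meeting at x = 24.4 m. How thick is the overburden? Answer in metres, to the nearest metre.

x_cross = 2h·√((V₂+V₁)/(V₂−V₁)) → h = x_cross / (2·√((V₂+V₁)/(V₂−V₁))).
√((V₂+V₁)/(V₂−V₁)) = √((3649+791)/(3649−791)) = 1.2464.
h = 24.4 / (2·1.2464) = 9.79 m.

10 m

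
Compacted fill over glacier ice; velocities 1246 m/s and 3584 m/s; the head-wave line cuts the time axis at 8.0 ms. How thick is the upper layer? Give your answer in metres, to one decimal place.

θ_c = arcsin(1246/3584) = 20.34°; cos θ_c = 0.9376.
tᵢ = 2h cos θ_c/V₁ ⇒ h = tᵢ·V₁/(2 cos θ_c) = 0.008·1246/(2·0.9376) = 5.32 m.

5.3 m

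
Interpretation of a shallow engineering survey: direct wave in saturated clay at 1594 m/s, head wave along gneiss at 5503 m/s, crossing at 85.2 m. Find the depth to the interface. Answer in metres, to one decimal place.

31.6 m

h = (x_cross/2)·√((V₂−V₁)/(V₂+V₁)).
(V₂−V₁)/(V₂+V₁) = (5503−1594)/(5503+1594) = 0.5508; √ = 0.7422.
h = (85.2/2)·0.7422 = 31.62 m.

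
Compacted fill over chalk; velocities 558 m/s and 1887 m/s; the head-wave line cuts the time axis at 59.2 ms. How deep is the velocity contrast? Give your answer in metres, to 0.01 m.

17.29 m

θ_c = arcsin(558/1887) = 17.20°; cos θ_c = 0.9553.
tᵢ = 2h cos θ_c/V₁ ⇒ h = tᵢ·V₁/(2 cos θ_c) = 0.0592·558/(2·0.9553) = 17.29 m.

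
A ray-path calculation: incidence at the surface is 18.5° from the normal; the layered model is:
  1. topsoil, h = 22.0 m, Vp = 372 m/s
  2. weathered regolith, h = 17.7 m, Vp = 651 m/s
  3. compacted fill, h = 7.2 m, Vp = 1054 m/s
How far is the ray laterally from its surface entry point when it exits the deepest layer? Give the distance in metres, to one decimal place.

34.0 m

p = sin θ₁/V₁ = sin 18.5°/372 = 8.5297e-04 s/m is conserved through the stack.
Layer 1: θ = 18.50°; offset = 22.0·tan 18.50° = 7.361 m.
Layer 2: sin θ = p·651 = 0.5553 → θ = 33.73°; offset = 17.7·tan 33.73° = 11.818 m.
Layer 3: sin θ = p·1054 = 0.8990 → θ = 64.03°; offset = 7.2·tan 64.03° = 14.782 m.
Σ offsets = 33.961 m.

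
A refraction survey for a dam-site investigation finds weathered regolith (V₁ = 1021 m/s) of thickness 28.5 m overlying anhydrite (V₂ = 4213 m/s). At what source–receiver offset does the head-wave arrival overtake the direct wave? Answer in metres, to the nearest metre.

θ_c = arcsin(1021/4213) = 14.02°, so cos θ_c = 0.9702 and tᵢ = 2h cos θ_c/V₁ = 0.0542 s.
At crossover x/V₁ = x/V₂ + tᵢ ⇒ x = tᵢ/(1/V₁ − 1/V₂) = 0.05416/(9.7943e-04 − 2.3736e-04) = 72.99 m.

73 m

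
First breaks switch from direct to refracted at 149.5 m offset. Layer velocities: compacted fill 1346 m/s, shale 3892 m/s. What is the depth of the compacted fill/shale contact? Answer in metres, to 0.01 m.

52.11 m

h = (x_cross/2)·√((V₂−V₁)/(V₂+V₁)).
(V₂−V₁)/(V₂+V₁) = (3892−1346)/(3892+1346) = 0.4861; √ = 0.6972.
h = (149.5/2)·0.6972 = 52.11 m.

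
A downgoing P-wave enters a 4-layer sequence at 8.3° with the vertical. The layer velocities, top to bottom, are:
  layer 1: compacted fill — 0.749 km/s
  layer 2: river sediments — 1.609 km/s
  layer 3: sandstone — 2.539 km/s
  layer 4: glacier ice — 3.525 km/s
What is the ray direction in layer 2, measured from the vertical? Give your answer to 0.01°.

18.07°

Snell's law across each interface conserves sin θ / V, so sin θ_2 = V_2·sin θ₁/V₁.
sin θ_2 = 1.609 × sin 8.3° / 0.749 = 0.3101.
θ_2 = 18.07° from the vertical.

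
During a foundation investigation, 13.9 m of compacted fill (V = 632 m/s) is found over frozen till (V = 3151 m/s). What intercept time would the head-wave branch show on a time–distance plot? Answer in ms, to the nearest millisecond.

θ_c = arcsin(V₁/V₂) = arcsin(632/3151) = 11.57°; cos θ_c = 0.9797.
tᵢ = 2h·cos θ_c / V₁ = 2·13.9·0.9797 / 632 = 0.04309 s.

43 ms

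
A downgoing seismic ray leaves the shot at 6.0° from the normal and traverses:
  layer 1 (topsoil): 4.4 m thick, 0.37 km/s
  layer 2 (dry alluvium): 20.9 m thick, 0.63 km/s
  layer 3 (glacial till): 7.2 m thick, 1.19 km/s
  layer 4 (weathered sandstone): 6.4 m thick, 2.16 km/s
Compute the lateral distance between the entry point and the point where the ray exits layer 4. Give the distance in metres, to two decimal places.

11.74 m

p = sin θ₁/V₁ = sin 6.0°/0.37 = 2.8251e-01 s/km is conserved through the stack.
Layer 1: θ = 6.00°; offset = 4.4·tan 6.00° = 0.4625 m.
Layer 2: sin θ = p·0.63 = 0.1780 → θ = 10.25°; offset = 20.9·tan 10.25° = 3.7802 m.
Layer 3: sin θ = p·1.19 = 0.3362 → θ = 19.64°; offset = 7.2·tan 19.64° = 2.5701 m.
Layer 4: sin θ = p·2.16 = 0.6102 → θ = 37.61°; offset = 6.4·tan 37.61° = 4.9296 m.
Σ offsets = 11.7424 m.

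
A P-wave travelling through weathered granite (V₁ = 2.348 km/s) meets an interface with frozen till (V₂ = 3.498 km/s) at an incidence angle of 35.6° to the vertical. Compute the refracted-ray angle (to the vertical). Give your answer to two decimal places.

Snell's law: sin θ₂ = (V₂/V₁)·sin θ₁ = (3.498/2.348)·sin 35.6° = 0.8672.
θ₂ = arcsin 0.8672 = 60.14° from the normal.

60.14°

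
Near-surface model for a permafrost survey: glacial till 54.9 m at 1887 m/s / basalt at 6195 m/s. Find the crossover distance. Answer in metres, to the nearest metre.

150 m

x_cross = 2h·√((V₂+V₁)/(V₂−V₁)).
(V₂+V₁)/(V₂−V₁) = (6195+1887)/(6195−1887) = 1.8760; √ = 1.3697.
x_cross = 2·54.9·1.3697 = 150.39 m.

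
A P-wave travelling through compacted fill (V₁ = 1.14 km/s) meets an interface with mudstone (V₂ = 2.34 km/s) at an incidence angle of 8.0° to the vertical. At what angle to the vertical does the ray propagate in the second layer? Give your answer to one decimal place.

sin θ₁/V₁ = sin θ₂/V₂ ⇒ sin θ₂ = 2.34·sin 8.0°/1.14 = 2.34·0.1392/1.14 = 0.2857.
θ₂ = arcsin 0.2857 = 16.60° from the normal.

16.6°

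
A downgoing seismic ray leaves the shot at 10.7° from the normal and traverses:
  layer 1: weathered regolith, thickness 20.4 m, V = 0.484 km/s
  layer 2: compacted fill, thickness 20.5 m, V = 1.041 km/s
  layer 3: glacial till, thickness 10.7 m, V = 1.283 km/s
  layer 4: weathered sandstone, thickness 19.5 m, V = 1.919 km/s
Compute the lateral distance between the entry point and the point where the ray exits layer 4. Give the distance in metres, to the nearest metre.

40 m

p = sin θ₁/V₁ = sin 10.7°/0.484 = 3.8361e-01 s/km is conserved through the stack.
Layer 1: θ = 10.70°; offset = 20.4·tan 10.70° = 3.855 m.
Layer 2: sin θ = p·1.041 = 0.3993 → θ = 23.54°; offset = 20.5·tan 23.54° = 8.929 m.
Layer 3: sin θ = p·1.283 = 0.4922 → θ = 29.48°; offset = 10.7·tan 29.48° = 6.050 m.
Layer 4: sin θ = p·1.919 = 0.7361 → θ = 47.40°; offset = 19.5·tan 47.40° = 21.209 m.
Total horizontal offset = 40.043 m.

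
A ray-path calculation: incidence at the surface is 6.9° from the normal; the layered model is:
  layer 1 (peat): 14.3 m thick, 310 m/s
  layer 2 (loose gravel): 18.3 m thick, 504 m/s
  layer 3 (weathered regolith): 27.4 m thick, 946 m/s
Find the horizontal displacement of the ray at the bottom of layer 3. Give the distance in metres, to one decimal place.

16.2 m

Apply Snell's law at each interface; in layer i the horizontal offset is hᵢ·tan θᵢ.
Layer 1: θ = 6.90°; offset = 14.3·tan 6.90° = 1.730 m.
Layer 2: sin θ = 504·sin 6.9°/310 = 0.1953, θ = 11.26°; offset = 18.3·tan 11.26° = 3.645 m.
Layer 3: sin θ = 946·sin 6.9°/310 = 0.3666, θ = 21.51°; offset = 27.4·tan 21.51° = 10.797 m.
Total horizontal offset = 16.172 m.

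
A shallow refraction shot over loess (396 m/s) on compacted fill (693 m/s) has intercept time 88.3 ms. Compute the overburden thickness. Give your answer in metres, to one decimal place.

h = tᵢ·V₁·V₂ / (2·√(V₂²−V₁²)).
√(V₂²−V₁²) = √(693² − 396²) = 568.7 m/s.
h = 0.0883 s × 396 × 693 / (2 × 568.7) = 21.30 m.

21.3 m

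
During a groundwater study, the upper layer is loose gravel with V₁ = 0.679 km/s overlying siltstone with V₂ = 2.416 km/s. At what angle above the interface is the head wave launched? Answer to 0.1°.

At critical incidence the refracted ray runs along the interface (θ₂ = 90°), so sin θ_c = V₁/V₂.
θ_c = arcsin(0.679/2.416) = arcsin 0.2810 = 16.32°.
Measured from the interface: 90° − 16.32° = 73.68°.

73.7°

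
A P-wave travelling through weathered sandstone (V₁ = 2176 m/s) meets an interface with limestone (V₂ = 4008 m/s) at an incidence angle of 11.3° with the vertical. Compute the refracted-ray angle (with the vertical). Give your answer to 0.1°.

21.2°

Snell's law: sin θ₂ = (V₂/V₁)·sin θ₁ = (4008/2176)·sin 11.3° = 0.3609.
θ₂ = sin⁻¹(0.3609) = 21.16° (from vertical).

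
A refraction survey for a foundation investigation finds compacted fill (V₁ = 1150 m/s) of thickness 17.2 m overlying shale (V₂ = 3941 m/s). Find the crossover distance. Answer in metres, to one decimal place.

46.5 m

x_cross = 2h·√((V₂+V₁)/(V₂−V₁)).
(V₂+V₁)/(V₂−V₁) = (3941+1150)/(3941−1150) = 1.8241; √ = 1.3506.
x_cross = 2·17.2·1.3506 = 46.46 m.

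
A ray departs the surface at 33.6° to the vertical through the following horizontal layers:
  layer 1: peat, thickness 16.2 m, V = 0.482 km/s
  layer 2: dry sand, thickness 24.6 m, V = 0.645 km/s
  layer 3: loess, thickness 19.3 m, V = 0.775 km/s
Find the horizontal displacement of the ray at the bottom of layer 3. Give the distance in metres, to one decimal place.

Ray parameter p = sin 33.6° / 0.482 km/s = 1.1481e+00 s/km.
Layer 1: θ = 33.60°; offset = 16.2·tan 33.60° = 10.763 m.
Layer 2: sin θ = p·0.645 = 0.7405 → θ = 47.78°; offset = 24.6·tan 47.78° = 27.108 m.
Layer 3: sin θ = p·0.775 = 0.8898 → θ = 62.85°; offset = 19.3·tan 62.85° = 37.629 m.
Σ offsets = 75.501 m.

75.5 m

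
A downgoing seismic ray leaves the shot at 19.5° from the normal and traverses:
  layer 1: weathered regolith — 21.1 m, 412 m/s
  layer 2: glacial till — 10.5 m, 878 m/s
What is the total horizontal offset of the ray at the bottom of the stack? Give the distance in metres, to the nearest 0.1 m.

18.1 m

Apply Snell's law at each interface; in layer i the horizontal offset is hᵢ·tan θᵢ.
Layer 1: θ = 19.50°; offset = 21.1·tan 19.50° = 7.472 m.
Layer 2: sin θ = 878·sin 19.5°/412 = 0.7114, θ = 45.35°; offset = 10.5·tan 45.35° = 10.628 m.
Total horizontal offset = 18.100 m.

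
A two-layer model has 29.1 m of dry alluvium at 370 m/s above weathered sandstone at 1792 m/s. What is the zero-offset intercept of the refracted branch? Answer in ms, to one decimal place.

θ_c = arcsin(V₁/V₂) = arcsin(370/1792) = 11.92°; cos θ_c = 0.9785.
tᵢ = 2h·cos θ_c / V₁ = 2·29.1·0.9785 / 370 = 0.15391 s.

153.9 ms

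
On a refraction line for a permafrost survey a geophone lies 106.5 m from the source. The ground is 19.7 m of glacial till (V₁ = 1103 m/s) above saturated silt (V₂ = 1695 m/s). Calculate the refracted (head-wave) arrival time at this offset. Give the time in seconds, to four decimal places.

0.0900 s

t = x/V₂ + 2h·√(V₂²−V₁²)/(V₁V₂).
√(V₂²−V₁²) = √(1695²−1103²) = 1287.0 m/s; delay term = 2·19.7·1287.0/(1103·1695) = 0.02712 s.
t = 106.5/1695 + 0.02712 = 0.08995 s.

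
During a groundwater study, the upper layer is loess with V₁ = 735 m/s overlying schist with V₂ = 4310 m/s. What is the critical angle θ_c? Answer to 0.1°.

9.8°

Critical incidence: sin θ_c = V₁/V₂ = 735/4310 = 0.1705.
θ_c = arcsin 0.1705 = 9.82°.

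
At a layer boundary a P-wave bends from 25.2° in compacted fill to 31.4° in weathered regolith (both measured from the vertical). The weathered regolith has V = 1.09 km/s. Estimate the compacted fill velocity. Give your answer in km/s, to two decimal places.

0.89 km/s

Snell's law: sin 25.2°/V₁ = sin 31.4°/V₂.
V₁ = V₂·sin 25.2°/sin 31.4° = 1.09 × 0.8172 = 0.89 km/s.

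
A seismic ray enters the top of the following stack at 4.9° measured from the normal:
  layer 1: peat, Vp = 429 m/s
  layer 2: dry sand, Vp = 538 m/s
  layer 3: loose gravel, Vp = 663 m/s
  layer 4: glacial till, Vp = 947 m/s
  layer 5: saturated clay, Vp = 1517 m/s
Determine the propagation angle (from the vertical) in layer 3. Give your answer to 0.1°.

7.6°

Snell's law across each interface conserves sin θ / V, so sin θ_3 = V_3·sin θ₁/V₁.
sin θ_3 = 663 × sin 4.9° / 429 = 0.1320.
θ_3 = arcsin 0.1320 = 7.59°.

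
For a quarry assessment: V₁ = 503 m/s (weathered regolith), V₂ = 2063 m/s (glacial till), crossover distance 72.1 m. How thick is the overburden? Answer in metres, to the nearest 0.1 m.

28.1 m

x_cross = 2h·√((V₂+V₁)/(V₂−V₁)) → h = x_cross / (2·√((V₂+V₁)/(V₂−V₁))).
√((V₂+V₁)/(V₂−V₁)) = √((2063+503)/(2063−503)) = 1.2825.
h = 72.1 / (2·1.2825) = 28.11 m.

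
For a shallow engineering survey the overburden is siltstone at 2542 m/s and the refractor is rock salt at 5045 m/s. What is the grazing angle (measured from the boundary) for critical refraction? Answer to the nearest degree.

Critical incidence: sin θ_c = V₁/V₂ = 2542/5045 = 0.5039.
θ_c = arcsin 0.5039 = 30.26°.
Measured from the interface: 90° − 30.26° = 59.74°.

60°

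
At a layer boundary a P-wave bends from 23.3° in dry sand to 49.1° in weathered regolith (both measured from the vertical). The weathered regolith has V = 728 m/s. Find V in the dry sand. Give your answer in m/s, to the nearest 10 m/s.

380 m/s

Snell's law: sin 23.3°/V₁ = sin 49.1°/V₂.
V₁ = V₂·sin 23.3°/sin 49.1° = 728 × 0.5233 = 380.97 m/s.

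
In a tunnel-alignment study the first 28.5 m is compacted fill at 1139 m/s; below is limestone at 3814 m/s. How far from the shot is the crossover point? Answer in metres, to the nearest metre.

78 m

θ_c = arcsin(1139/3814) = 17.38°, so cos θ_c = 0.9544 and tᵢ = 2h cos θ_c/V₁ = 0.0478 s.
At crossover x/V₁ = x/V₂ + tᵢ ⇒ x = tᵢ/(1/V₁ − 1/V₂) = 0.04776/(8.7796e-04 − 2.6219e-04) = 77.56 m.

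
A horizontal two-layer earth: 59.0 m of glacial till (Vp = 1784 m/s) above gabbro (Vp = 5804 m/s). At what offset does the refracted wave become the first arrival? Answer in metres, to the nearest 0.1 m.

162.1 m

θ_c = arcsin(1784/5804) = 17.90°, so cos θ_c = 0.9516 and tᵢ = 2h cos θ_c/V₁ = 0.0629 s.
At crossover x/V₁ = x/V₂ + tᵢ ⇒ x = tᵢ/(1/V₁ − 1/V₂) = 0.06294/(5.6054e-04 − 1.7229e-04) = 162.12 m.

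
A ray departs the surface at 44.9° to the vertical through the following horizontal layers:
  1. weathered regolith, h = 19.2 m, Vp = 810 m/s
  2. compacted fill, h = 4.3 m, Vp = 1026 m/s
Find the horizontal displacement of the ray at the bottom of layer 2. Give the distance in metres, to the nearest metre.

28 m

Ray parameter p = sin 44.9° / 810 m/s = 8.7145e-04 s/m.
Layer 1: θ = 44.90°; offset = 19.2·tan 44.90° = 19.133 m.
Layer 2: sin θ = p·1026 = 0.8941 → θ = 63.39°; offset = 4.3·tan 63.39° = 8.584 m.
Summing the layer offsets gives 27.718 m.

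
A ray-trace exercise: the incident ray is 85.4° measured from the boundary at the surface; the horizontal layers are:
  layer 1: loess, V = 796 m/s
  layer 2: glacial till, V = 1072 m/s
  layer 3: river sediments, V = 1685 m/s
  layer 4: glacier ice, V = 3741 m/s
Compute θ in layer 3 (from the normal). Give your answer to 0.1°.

From the normal: θ₁ = 90° − 85.4° = 4.6°.
Ray parameter p = sin 4.6° / 796 = 1.0075e-04 s/m.
sin θ_3 = p·V_3 = 1.0075e-04 × 1685 = 0.1698.
θ_3 = arcsin 0.1698 = 9.77°.

9.8°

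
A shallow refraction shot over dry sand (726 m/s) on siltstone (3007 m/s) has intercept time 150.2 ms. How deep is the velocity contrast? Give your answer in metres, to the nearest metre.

θ_c = arcsin(726/3007) = 13.97°; cos θ_c = 0.9704.
tᵢ = 2h cos θ_c/V₁ ⇒ h = tᵢ·V₁/(2 cos θ_c) = 0.1502·726/(2·0.9704) = 56.18 m.

56 m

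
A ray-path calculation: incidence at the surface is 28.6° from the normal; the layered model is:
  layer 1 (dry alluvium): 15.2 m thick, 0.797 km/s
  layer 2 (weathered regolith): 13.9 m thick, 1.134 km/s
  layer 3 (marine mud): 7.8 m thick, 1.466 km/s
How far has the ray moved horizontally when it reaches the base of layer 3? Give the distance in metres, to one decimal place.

Ray parameter p = sin 28.6° / 0.797 km/s = 6.0062e-01 s/km.
Layer 1: θ = 28.60°; offset = 15.2·tan 28.60° = 8.287 m.
Layer 2: sin θ = p·1.134 = 0.6811 → θ = 42.93°; offset = 13.9·tan 42.93° = 12.930 m.
Layer 3: sin θ = p·1.466 = 0.8805 → θ = 61.70°; offset = 7.8·tan 61.70° = 14.488 m.
Σ offsets = 35.706 m.

35.7 m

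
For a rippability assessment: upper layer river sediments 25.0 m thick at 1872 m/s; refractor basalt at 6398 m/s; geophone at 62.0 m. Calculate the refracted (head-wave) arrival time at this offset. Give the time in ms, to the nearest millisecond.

35 ms

t = x/V₂ + 2h·√(V₂²−V₁²)/(V₁V₂).
√(V₂²−V₁²) = √(6398²−1872²) = 6118.0 m/s; delay term = 2·25.0·6118.0/(1872·6398) = 0.02554 s.
t = 62.0/6398 + 0.02554 = 0.03523 s.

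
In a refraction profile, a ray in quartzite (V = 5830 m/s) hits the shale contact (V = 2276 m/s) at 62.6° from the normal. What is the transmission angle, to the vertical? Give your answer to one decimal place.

20.3°

Snell's law: sin θ₂ = (V₂/V₁)·sin θ₁ = (2276/5830)·sin 62.6° = 0.3466.
θ₂ = sin⁻¹(0.3466) = 20.28° (from vertical).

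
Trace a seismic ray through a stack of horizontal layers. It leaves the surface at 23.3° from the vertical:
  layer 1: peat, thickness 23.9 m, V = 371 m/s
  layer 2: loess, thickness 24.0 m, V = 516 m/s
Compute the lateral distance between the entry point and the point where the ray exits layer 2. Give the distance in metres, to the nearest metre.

26 m

p = sin θ₁/V₁ = sin 23.3°/371 = 1.0662e-03 s/m is conserved through the stack.
Layer 1: θ = 23.30°; offset = 23.9·tan 23.30° = 10.293 m.
Layer 2: sin θ = p·516 = 0.5501 → θ = 33.38°; offset = 24.0·tan 33.38° = 15.811 m.
Summing the layer offsets gives 26.104 m.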